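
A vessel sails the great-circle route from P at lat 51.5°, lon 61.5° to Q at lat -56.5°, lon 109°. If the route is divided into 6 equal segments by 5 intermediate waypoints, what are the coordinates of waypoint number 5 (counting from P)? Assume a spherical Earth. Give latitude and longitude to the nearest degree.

≈ lat -39°, lon 97°

Write both endpoints as unit vectors p₁, p₂ with components (cos φ cos λ, cos φ sin λ, sin φ).
The central angle between the endpoints is δ = arccos(p₁·p₂) ≈ 2.005 rad (114.9°).
Interpolate at f = 5/6 with slerp weights a = sin((1−f)δ)/sin δ ≈ 0.361, b = sin(fδ)/sin δ ≈ 1.097.
p = a·p₁ + b·p₂ ≈ (-0.090, 0.770, -0.632); φ = arcsin(p_z) ≈ -39.17°, λ = atan2(p_y, p_x) ≈ 96.64°.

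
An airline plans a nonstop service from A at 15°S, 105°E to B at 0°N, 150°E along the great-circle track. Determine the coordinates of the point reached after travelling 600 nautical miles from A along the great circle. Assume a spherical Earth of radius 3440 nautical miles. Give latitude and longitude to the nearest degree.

≈ 12°S, 115°E

From cos δ = sin φ₁ sin φ₂ + cos φ₁ cos φ₂ cos Δλ, the central angle is δ ≈ 0.819 rad (46.9°). The total great-circle distance is δ·R ≈ 0.819 × 3440 ≈ 2817 nmi, so the target fraction is f = 600/2817 ≈ 0.213.
Interpolate at f ≈ 0.213 with slerp weights a = sin((1−f)δ)/sin δ ≈ 0.823, b = sin(fδ)/sin δ ≈ 0.238.
p = a·p₁ + b·p₂ ≈ (-0.411, 0.886, -0.213); φ = arcsin(p_z) ≈ -12.29°, λ = atan2(p_y, p_x) ≈ 114.90°.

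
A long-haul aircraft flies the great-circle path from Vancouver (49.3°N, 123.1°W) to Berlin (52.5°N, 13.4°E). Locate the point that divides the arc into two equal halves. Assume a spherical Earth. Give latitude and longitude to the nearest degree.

Convert each endpoint to a unit vector on the sphere (x = cos φ cos λ, y = cos φ sin λ, z = sin φ).
The central angle between the endpoints is δ = arccos(p₁·p₂) ≈ 1.252 rad (71.7°).
Interpolate at f = 1/2 with slerp weights a = sin((1−f)δ)/sin δ ≈ 0.617, b = sin(fδ)/sin δ ≈ 0.617.
p = a·p₁ + b·p₂ ≈ (0.146, -0.250, 0.957); φ = arcsin(p_z) ≈ 73.18°, λ = atan2(p_y, p_x) ≈ -59.77°.

≈ 73°N, 60°W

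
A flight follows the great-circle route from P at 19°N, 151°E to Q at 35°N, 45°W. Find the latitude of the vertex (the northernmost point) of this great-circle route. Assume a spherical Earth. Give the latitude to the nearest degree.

≈ 75°N

The great circle lies in the plane with unit normal n̂ = (p₁ × p₂)/|p₁ × p₂|.
Here n̂_z ≈ +0.257; the vertex latitude is φ_max = arccos|n̂_z| ≈ 75.1°.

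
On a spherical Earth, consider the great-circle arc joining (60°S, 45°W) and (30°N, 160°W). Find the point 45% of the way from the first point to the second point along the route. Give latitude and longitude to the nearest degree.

From cos δ = sin φ₁ sin φ₂ + cos φ₁ cos φ₂ cos Δλ, the central angle is δ ≈ 2.234 rad (128.0°).
Interpolate at f = 0.45 with slerp weights a = sin((1−f)δ)/sin δ ≈ 1.196, b = sin(fδ)/sin δ ≈ 1.072.
p = a·p₁ + b·p₂ ≈ (-0.450, -0.740, -0.500); φ = arcsin(p_z) ≈ -29.99°, λ = atan2(p_y, p_x) ≈ -121.26°.

≈ (30°S, 121°W)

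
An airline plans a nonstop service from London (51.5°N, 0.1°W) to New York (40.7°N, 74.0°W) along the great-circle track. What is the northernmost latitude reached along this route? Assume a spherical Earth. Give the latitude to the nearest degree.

≈ 54°N

The great circle lies in the plane with unit normal n̂ = (p₁ × p₂)/|p₁ × p₂|.
Here n̂_z ≈ -0.591; the vertex latitude is φ_max = arccos|n̂_z| ≈ 53.8°.
Check via Clairaut: cos φ_max = |cos φ₁| · sin C = cos(51.5°)·sin(71.7°) ≈ 0.591, again giving ≈ 53.8°.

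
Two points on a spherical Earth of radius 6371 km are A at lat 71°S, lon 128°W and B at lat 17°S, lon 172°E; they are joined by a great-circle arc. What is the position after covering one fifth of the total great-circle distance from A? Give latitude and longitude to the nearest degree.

The haversine formula gives a central angle δ ≈ 1.124 rad (64.4°) between the endpoints.
Interpolate at f = 1/5 with slerp weights a = sin((1−f)δ)/sin δ ≈ 0.868, b = sin(fδ)/sin δ ≈ 0.247.
p = a·p₁ + b·p₂ ≈ (-0.408, -0.190, -0.893); φ = arcsin(p_z) ≈ -63.25°, λ = atan2(p_y, p_x) ≈ -155.06°.

≈ lat 63°S, lon 155°W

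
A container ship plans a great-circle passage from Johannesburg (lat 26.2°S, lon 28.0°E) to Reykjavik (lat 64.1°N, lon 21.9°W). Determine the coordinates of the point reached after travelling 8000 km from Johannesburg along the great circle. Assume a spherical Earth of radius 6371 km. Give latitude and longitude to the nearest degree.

≈ lat 42°N, lon 3°E

Write both endpoints as unit vectors p₁, p₂ with components (cos φ cos λ, cos φ sin λ, sin φ).
The central angle between the endpoints is δ = arccos(p₁·p₂) ≈ 1.716 rad (98.3°). The total great-circle distance is δ·R ≈ 1.716 × 6371 ≈ 10933 km, so the target fraction is f = 8000/10933 ≈ 0.732.
Interpolate at f ≈ 0.732 with slerp weights a = sin((1−f)δ)/sin δ ≈ 0.449, b = sin(fδ)/sin δ ≈ 0.961.
p = a·p₁ + b·p₂ ≈ (0.745, 0.033, 0.666); φ = arcsin(p_z) ≈ 41.77°, λ = atan2(p_y, p_x) ≈ 2.50°.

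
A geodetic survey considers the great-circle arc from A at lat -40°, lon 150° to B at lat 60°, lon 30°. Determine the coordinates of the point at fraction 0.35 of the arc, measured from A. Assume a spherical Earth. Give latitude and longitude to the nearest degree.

The haversine formula gives a central angle δ ≈ 2.416 rad (138.4°) between the endpoints.
Interpolate at f = 0.35 with slerp weights a = sin((1−f)δ)/sin δ ≈ 1.507, b = sin(fδ)/sin δ ≈ 1.128.
p = a·p₁ + b·p₂ ≈ (-0.511, 0.859, 0.008); φ = arcsin(p_z) ≈ 0.46°, λ = atan2(p_y, p_x) ≈ 120.76°.

≈ lat 0°, lon 121°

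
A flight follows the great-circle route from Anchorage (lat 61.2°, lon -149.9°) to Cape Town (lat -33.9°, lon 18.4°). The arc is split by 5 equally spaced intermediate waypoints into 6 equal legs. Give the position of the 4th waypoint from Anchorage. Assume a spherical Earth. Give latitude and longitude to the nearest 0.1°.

≈ lat 15.8°, lon 8.9°

Convert each endpoint to a unit vector on the sphere (x = cos φ cos λ, y = cos φ sin λ, z = sin φ).
The central angle between the endpoints is δ = arccos(p₁·p₂) ≈ 2.647 rad (151.7°).
Interpolate at f = 4/6 with slerp weights a = sin((1−f)δ)/sin δ ≈ 1.628, b = sin(fδ)/sin δ ≈ 2.068.
p = a·p₁ + b·p₂ ≈ (0.950, 0.149, 0.273); φ = arcsin(p_z) ≈ 15.84°, λ = atan2(p_y, p_x) ≈ 8.88°.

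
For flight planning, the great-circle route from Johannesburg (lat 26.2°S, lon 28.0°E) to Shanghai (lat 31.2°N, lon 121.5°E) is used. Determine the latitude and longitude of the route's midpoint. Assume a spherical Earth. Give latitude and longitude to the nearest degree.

Write both endpoints as unit vectors p₁, p₂ with components (cos φ cos λ, cos φ sin λ, sin φ).
The central angle between the endpoints is δ = arccos(p₁·p₂) ≈ 1.850 rad (106.0°).
Interpolate at f = 1/2 with slerp weights a = sin((1−f)δ)/sin δ ≈ 0.831, b = sin(fδ)/sin δ ≈ 0.831.
p = a·p₁ + b·p₂ ≈ (0.287, 0.956, 0.064); φ = arcsin(p_z) ≈ 3.64°, λ = atan2(p_y, p_x) ≈ 73.29°.

≈ lat 4°N, lon 73°E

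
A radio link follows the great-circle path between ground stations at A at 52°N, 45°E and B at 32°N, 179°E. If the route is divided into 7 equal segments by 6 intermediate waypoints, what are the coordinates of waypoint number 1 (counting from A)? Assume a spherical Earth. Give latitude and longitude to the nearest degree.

Write both endpoints as unit vectors p₁, p₂ with components (cos φ cos λ, cos φ sin λ, sin φ).
The central angle between the endpoints is δ = arccos(p₁·p₂) ≈ 1.516 rad (86.9°).
Interpolate at f = 1/7 with slerp weights a = sin((1−f)δ)/sin δ ≈ 0.965, b = sin(fδ)/sin δ ≈ 0.215.
p = a·p₁ + b·p₂ ≈ (0.238, 0.423, 0.874); φ = arcsin(p_z) ≈ 60.97°, λ = atan2(p_y, p_x) ≈ 60.69°.

≈ 61°N, 61°E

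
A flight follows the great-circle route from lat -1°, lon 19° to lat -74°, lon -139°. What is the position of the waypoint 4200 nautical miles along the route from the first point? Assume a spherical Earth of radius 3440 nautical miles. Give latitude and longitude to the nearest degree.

Write both endpoints as unit vectors p₁, p₂ with components (cos φ cos λ, cos φ sin λ, sin φ).
The central angle between the endpoints is δ = arccos(p₁·p₂) ≈ 1.812 rad (103.8°). The total great-circle distance is δ·R ≈ 1.812 × 3440 ≈ 6233 nmi, so the target fraction is f = 4200/6233 ≈ 0.674.
Interpolate at f ≈ 0.674 with slerp weights a = sin((1−f)δ)/sin δ ≈ 0.574, b = sin(fδ)/sin δ ≈ 0.967.
p = a·p₁ + b·p₂ ≈ (0.341, 0.012, -0.940); φ = arcsin(p_z) ≈ -70.04°, λ = atan2(p_y, p_x) ≈ 1.99°.

≈ lat -70°, lon 2°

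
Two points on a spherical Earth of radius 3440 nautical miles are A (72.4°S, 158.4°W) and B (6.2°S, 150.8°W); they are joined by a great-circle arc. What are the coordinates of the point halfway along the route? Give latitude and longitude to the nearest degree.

Write both endpoints as unit vectors p₁, p₂ with components (cos φ cos λ, cos φ sin λ, sin φ).
The central angle between the endpoints is δ = arccos(p₁·p₂) ≈ 1.158 rad (66.4°).
Interpolate at f = 1/2 with slerp weights a = sin((1−f)δ)/sin δ ≈ 0.597, b = sin(fδ)/sin δ ≈ 0.597.
p = a·p₁ + b·p₂ ≈ (-0.686, -0.356, -0.634); φ = arcsin(p_z) ≈ -39.34°, λ = atan2(p_y, p_x) ≈ -152.57°.

≈ (39°S, 153°W)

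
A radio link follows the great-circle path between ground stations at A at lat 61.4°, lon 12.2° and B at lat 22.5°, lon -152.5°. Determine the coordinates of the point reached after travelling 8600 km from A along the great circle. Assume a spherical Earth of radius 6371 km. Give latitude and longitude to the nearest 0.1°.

Write both endpoints as unit vectors p₁, p₂ with components (cos φ cos λ, cos φ sin λ, sin φ).
The central angle between the endpoints is δ = arccos(p₁·p₂) ≈ 1.662 rad (95.2°). The total great-circle distance is δ·R ≈ 1.662 × 6371 ≈ 10585 km, so the target fraction is f = 8600/10585 ≈ 0.812.
Interpolate at f ≈ 0.812 with slerp weights a = sin((1−f)δ)/sin δ ≈ 0.308, b = sin(fδ)/sin δ ≈ 0.980.
p = a·p₁ + b·p₂ ≈ (-0.659, -0.387, 0.645); φ = arcsin(p_z) ≈ 40.18°, λ = atan2(p_y, p_x) ≈ -149.58°.

≈ lat 40.2°, lon -149.6°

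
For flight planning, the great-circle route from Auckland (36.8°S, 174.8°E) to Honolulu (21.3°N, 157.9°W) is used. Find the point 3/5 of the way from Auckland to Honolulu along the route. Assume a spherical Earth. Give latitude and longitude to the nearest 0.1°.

From cos δ = sin φ₁ sin φ₂ + cos φ₁ cos φ₂ cos Δλ, the central angle is δ ≈ 1.109 rad (63.6°).
Interpolate at f = 3/5 with slerp weights a = sin((1−f)δ)/sin δ ≈ 0.479, b = sin(fδ)/sin δ ≈ 0.690.
p = a·p₁ + b·p₂ ≈ (-0.978, -0.207, -0.037); φ = arcsin(p_z) ≈ -2.10°, λ = atan2(p_y, p_x) ≈ -168.05°.

≈ 2.1°S, 168.0°W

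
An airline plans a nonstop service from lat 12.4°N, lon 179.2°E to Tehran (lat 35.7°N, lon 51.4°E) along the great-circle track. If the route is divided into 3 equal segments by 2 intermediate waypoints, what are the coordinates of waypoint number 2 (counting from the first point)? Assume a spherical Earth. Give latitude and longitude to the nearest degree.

≈ lat 48°N, lon 99°E

The haversine formula gives a central angle δ ≈ 1.940 rad (111.2°) between the endpoints.
Interpolate at f = 2/3 with slerp weights a = sin((1−f)δ)/sin δ ≈ 0.646, b = sin(fδ)/sin δ ≈ 1.031.
p = a·p₁ + b·p₂ ≈ (-0.108, 0.663, 0.740); φ = arcsin(p_z) ≈ 47.77°, λ = atan2(p_y, p_x) ≈ 99.29°.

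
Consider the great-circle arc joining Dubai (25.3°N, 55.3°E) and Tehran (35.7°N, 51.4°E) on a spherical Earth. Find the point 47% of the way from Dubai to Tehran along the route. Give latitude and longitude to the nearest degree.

Convert each endpoint to a unit vector on the sphere (x = cos φ cos λ, y = cos φ sin λ, z = sin φ).
The central angle between the endpoints is δ = arccos(p₁·p₂) ≈ 0.191 rad (10.9°).
Interpolate at f = 0.47 with slerp weights a = sin((1−f)δ)/sin δ ≈ 0.532, b = sin(fδ)/sin δ ≈ 0.472.
p = a·p₁ + b·p₂ ≈ (0.513, 0.695, 0.503); φ = arcsin(p_z) ≈ 30.20°, λ = atan2(p_y, p_x) ≈ 53.57°.

≈ 30°N, 54°E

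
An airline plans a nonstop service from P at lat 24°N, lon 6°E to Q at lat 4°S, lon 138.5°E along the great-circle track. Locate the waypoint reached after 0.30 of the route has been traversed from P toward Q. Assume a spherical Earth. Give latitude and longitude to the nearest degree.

≈ lat 28°N, lon 49°E

Write both endpoints as unit vectors p₁, p₂ with components (cos φ cos λ, cos φ sin λ, sin φ).
The central angle between the endpoints is δ = arccos(p₁·p₂) ≈ 2.271 rad (130.1°).
Interpolate at f = 0.30 with slerp weights a = sin((1−f)δ)/sin δ ≈ 1.307, b = sin(fδ)/sin δ ≈ 0.823.
p = a·p₁ + b·p₂ ≈ (0.572, 0.669, 0.474); φ = arcsin(p_z) ≈ 28.31°, λ = atan2(p_y, p_x) ≈ 49.44°.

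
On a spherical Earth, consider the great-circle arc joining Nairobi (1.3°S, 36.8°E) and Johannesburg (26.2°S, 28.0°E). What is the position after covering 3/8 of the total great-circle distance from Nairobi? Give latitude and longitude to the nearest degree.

Convert each endpoint to a unit vector on the sphere (x = cos φ cos λ, y = cos φ sin λ, z = sin φ).
The central angle between the endpoints is δ = arccos(p₁·p₂) ≈ 0.459 rad (26.3°).
Interpolate at f = 3/8 with slerp weights a = sin((1−f)δ)/sin δ ≈ 0.639, b = sin(fδ)/sin δ ≈ 0.387.
p = a·p₁ + b·p₂ ≈ (0.818, 0.545, -0.185); φ = arcsin(p_z) ≈ -10.67°, λ = atan2(p_y, p_x) ≈ 33.70°.

≈ (11°S, 34°E)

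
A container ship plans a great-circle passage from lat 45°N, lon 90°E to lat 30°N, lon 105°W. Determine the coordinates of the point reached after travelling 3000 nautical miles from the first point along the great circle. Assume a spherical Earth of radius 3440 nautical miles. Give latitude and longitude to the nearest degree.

The haversine formula gives a central angle δ ≈ 1.811 rad (103.8°) between the endpoints. The total great-circle distance is δ·R ≈ 1.811 × 3440 ≈ 6230 nmi, so the target fraction is f = 3000/6230 ≈ 0.482.
Interpolate at f ≈ 0.482 with slerp weights a = sin((1−f)δ)/sin δ ≈ 0.831, b = sin(fδ)/sin δ ≈ 0.788.
p = a·p₁ + b·p₂ ≈ (-0.177, -0.072, 0.982); φ = arcsin(p_z) ≈ 79.00°, λ = atan2(p_y, p_x) ≈ -157.84°.

≈ lat 79°N, lon 158°W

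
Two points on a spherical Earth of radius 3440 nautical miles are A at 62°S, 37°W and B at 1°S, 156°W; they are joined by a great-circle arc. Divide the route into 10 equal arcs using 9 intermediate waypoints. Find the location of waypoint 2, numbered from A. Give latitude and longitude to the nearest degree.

≈ 64°S, 83°W

Write both endpoints as unit vectors p₁, p₂ with components (cos φ cos λ, cos φ sin λ, sin φ).
The central angle between the endpoints is δ = arccos(p₁·p₂) ≈ 1.785 rad (102.2°).
Interpolate at f = 2/10 with slerp weights a = sin((1−f)δ)/sin δ ≈ 1.013, b = sin(fδ)/sin δ ≈ 0.358.
p = a·p₁ + b·p₂ ≈ (0.053, -0.432, -0.901); φ = arcsin(p_z) ≈ -64.23°, λ = atan2(p_y, p_x) ≈ -82.97°.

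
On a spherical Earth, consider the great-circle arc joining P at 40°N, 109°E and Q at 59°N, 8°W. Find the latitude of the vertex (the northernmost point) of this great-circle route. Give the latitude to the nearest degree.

The great circle lies in the plane with unit normal n̂ = (p₁ × p₂)/|p₁ × p₂|.
Here n̂_z ≈ -0.379; the vertex latitude is φ_max = arccos|n̂_z| ≈ 67.7°.
Check via Clairaut: cos φ_max = |cos φ₁| · sin C = cos(40.0°)·sin(29.6°) ≈ 0.379, again giving ≈ 67.7°.

≈ 68°N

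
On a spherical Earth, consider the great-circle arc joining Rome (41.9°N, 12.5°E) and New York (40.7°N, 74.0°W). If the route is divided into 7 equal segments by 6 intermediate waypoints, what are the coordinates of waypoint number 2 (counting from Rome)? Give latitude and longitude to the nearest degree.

From cos δ = sin φ₁ sin φ₂ + cos φ₁ cos φ₂ cos Δλ, the central angle is δ ≈ 1.082 rad (62.0°).
Interpolate at f = 2/7 with slerp weights a = sin((1−f)δ)/sin δ ≈ 0.791, b = sin(fδ)/sin δ ≈ 0.345.
p = a·p₁ + b·p₂ ≈ (0.647, -0.124, 0.753); φ = arcsin(p_z) ≈ 48.83°, λ = atan2(p_y, p_x) ≈ -10.83°.

≈ 49°N, 11°W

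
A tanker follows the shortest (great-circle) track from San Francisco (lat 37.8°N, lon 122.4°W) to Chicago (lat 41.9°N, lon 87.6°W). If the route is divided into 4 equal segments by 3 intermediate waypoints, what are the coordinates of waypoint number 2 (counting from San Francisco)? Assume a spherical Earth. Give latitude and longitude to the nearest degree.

Convert each endpoint to a unit vector on the sphere (x = cos φ cos λ, y = cos φ sin λ, z = sin φ).
The central angle between the endpoints is δ = arccos(p₁·p₂) ≈ 0.468 rad (26.8°).
Interpolate at f = 2/4 with slerp weights a = sin((1−f)δ)/sin δ ≈ 0.514, b = sin(fδ)/sin δ ≈ 0.514.
p = a·p₁ + b·p₂ ≈ (-0.202, -0.725, 0.658); φ = arcsin(p_z) ≈ 41.17°, λ = atan2(p_y, p_x) ≈ -105.54°.

≈ lat 41°N, lon 106°W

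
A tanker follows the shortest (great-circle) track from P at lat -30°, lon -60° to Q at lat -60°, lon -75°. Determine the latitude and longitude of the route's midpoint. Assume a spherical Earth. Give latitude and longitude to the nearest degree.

≈ lat -45°, lon -65°

Write both endpoints as unit vectors p₁, p₂ with components (cos φ cos λ, cos φ sin λ, sin φ).
The central angle between the endpoints is δ = arccos(p₁·p₂) ≈ 0.552 rad (31.6°).
Interpolate at f = 1/2 with slerp weights a = sin((1−f)δ)/sin δ ≈ 0.520, b = sin(fδ)/sin δ ≈ 0.520.
p = a·p₁ + b·p₂ ≈ (0.292, -0.641, -0.710); φ = arcsin(p_z) ≈ -45.23°, λ = atan2(p_y, p_x) ≈ -65.48°.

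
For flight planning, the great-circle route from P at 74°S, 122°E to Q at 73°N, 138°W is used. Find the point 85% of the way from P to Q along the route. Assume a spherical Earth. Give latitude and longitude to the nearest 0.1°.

Write both endpoints as unit vectors p₁, p₂ with components (cos φ cos λ, cos φ sin λ, sin φ).
The central angle between the endpoints is δ = arccos(p₁·p₂) ≈ 2.774 rad (158.9°).
Interpolate at f = 0.85 with slerp weights a = sin((1−f)δ)/sin δ ≈ 1.125, b = sin(fδ)/sin δ ≈ 1.965.
p = a·p₁ + b·p₂ ≈ (-0.591, -0.121, 0.797); φ = arcsin(p_z) ≈ 52.87°, λ = atan2(p_y, p_x) ≈ -168.40°.

≈ 52.9°N, 168.4°W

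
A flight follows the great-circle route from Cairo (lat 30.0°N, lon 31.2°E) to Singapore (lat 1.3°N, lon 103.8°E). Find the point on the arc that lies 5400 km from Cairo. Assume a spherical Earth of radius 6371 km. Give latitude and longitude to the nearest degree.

≈ lat 14°N, lon 81°E

Write both endpoints as unit vectors p₁, p₂ with components (cos φ cos λ, cos φ sin λ, sin φ).
The central angle between the endpoints is δ = arccos(p₁·p₂) ≈ 1.297 rad (74.3°). The total great-circle distance is δ·R ≈ 1.297 × 6371 ≈ 8264 km, so the target fraction is f = 5400/8264 ≈ 0.653.
Interpolate at f ≈ 0.653 with slerp weights a = sin((1−f)δ)/sin δ ≈ 0.451, b = sin(fδ)/sin δ ≈ 0.779.
p = a·p₁ + b·p₂ ≈ (0.149, 0.958, 0.243); φ = arcsin(p_z) ≈ 14.08°, λ = atan2(p_y, p_x) ≈ 81.18°.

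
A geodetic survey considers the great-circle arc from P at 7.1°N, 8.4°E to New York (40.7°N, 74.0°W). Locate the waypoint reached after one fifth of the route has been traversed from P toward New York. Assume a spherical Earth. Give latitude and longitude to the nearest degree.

The haversine formula gives a central angle δ ≈ 1.390 rad (79.6°) between the endpoints.
Interpolate at f = 1/5 with slerp weights a = sin((1−f)δ)/sin δ ≈ 0.911, b = sin(fδ)/sin δ ≈ 0.279.
p = a·p₁ + b·p₂ ≈ (0.953, -0.071, 0.295); φ = arcsin(p_z) ≈ 17.13°, λ = atan2(p_y, p_x) ≈ -4.27°.

≈ 17°N, 4°W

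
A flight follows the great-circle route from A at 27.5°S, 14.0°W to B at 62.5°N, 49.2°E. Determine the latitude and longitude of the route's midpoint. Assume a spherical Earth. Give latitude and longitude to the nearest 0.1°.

Convert each endpoint to a unit vector on the sphere (x = cos φ cos λ, y = cos φ sin λ, z = sin φ).
The central angle between the endpoints is δ = arccos(p₁·p₂) ≈ 1.798 rad (103.0°).
Interpolate at f = 1/2 with slerp weights a = sin((1−f)δ)/sin δ ≈ 0.803, b = sin(fδ)/sin δ ≈ 0.803.
p = a·p₁ + b·p₂ ≈ (0.934, 0.108, 0.342); φ = arcsin(p_z) ≈ 19.97°, λ = atan2(p_y, p_x) ≈ 6.62°.

≈ 20.0°N, 6.6°E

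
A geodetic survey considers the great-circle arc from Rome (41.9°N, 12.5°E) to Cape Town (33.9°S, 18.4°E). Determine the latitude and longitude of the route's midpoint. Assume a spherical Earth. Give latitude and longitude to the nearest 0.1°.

From cos δ = sin φ₁ sin φ₂ + cos φ₁ cos φ₂ cos Δλ, the central angle is δ ≈ 1.326 rad (76.0°).
Interpolate at f = 1/2 with slerp weights a = sin((1−f)δ)/sin δ ≈ 0.634, b = sin(fδ)/sin δ ≈ 0.634.
p = a·p₁ + b·p₂ ≈ (0.961, 0.268, 0.070); φ = arcsin(p_z) ≈ 4.01°, λ = atan2(p_y, p_x) ≈ 15.61°.

≈ 4.0°N, 15.6°E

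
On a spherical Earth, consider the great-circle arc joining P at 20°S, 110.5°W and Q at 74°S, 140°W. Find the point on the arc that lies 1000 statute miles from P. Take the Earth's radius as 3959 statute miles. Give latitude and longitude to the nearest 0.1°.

Write both endpoints as unit vectors p₁, p₂ with components (cos φ cos λ, cos φ sin λ, sin φ).
The central angle between the endpoints is δ = arccos(p₁·p₂) ≈ 0.983 rad (56.3°). The total great-circle distance is δ·R ≈ 0.983 × 3959 ≈ 3893 mi, so the target fraction is f = 1000/3893 ≈ 0.257.
Interpolate at f ≈ 0.257 with slerp weights a = sin((1−f)δ)/sin δ ≈ 0.802, b = sin(fδ)/sin δ ≈ 0.300.
p = a·p₁ + b·p₂ ≈ (-0.327, -0.759, -0.563); φ = arcsin(p_z) ≈ -34.25°, λ = atan2(p_y, p_x) ≈ -113.33°.

≈ 34.3°S, 113.3°W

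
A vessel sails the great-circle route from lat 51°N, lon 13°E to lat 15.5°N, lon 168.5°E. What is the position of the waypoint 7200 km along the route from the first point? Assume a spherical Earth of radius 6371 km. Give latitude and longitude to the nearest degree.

Convert each endpoint to a unit vector on the sphere (x = cos φ cos λ, y = cos φ sin λ, z = sin φ).
The central angle between the endpoints is δ = arccos(p₁·p₂) ≈ 1.922 rad (110.1°). The total great-circle distance is δ·R ≈ 1.922 × 6371 ≈ 12246 km, so the target fraction is f = 7200/12246 ≈ 0.588.
Interpolate at f ≈ 0.588 with slerp weights a = sin((1−f)δ)/sin δ ≈ 0.758, b = sin(fδ)/sin δ ≈ 0.963.
p = a·p₁ + b·p₂ ≈ (-0.445, 0.292, 0.847); φ = arcsin(p_z) ≈ 57.84°, λ = atan2(p_y, p_x) ≈ 146.68°.

≈ lat 58°N, lon 147°E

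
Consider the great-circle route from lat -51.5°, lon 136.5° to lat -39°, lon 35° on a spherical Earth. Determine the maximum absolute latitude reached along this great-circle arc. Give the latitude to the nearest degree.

≈ -59°

The great circle lies in the plane with unit normal n̂ = (p₁ × p₂)/|p₁ × p₂|.
Here n̂_z ≈ -0.516; the vertex latitude is φ_max = arccos|n̂_z| ≈ 58.9°.
Check via Clairaut: cos φ_max = |cos φ₁| · sin C = cos(51.5°)·sin(124.0°) ≈ 0.516, again giving ≈ 58.9°.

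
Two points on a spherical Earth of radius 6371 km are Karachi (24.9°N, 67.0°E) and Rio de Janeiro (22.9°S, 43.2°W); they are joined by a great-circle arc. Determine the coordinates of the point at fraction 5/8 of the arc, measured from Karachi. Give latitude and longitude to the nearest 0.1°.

The haversine formula gives a central angle δ ≈ 2.040 rad (116.9°) between the endpoints.
Interpolate at f = 5/8 with slerp weights a = sin((1−f)δ)/sin δ ≈ 0.777, b = sin(fδ)/sin δ ≈ 1.073.
p = a·p₁ + b·p₂ ≈ (0.996, -0.028, -0.090); φ = arcsin(p_z) ≈ -5.19°, λ = atan2(p_y, p_x) ≈ -1.61°.

≈ 5.2°S, 1.6°W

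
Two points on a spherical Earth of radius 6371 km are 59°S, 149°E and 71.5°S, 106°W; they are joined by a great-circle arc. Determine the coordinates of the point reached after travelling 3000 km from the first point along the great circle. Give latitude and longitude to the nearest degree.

≈ 76°S, 149°W

Convert each endpoint to a unit vector on the sphere (x = cos φ cos λ, y = cos φ sin λ, z = sin φ).
The central angle between the endpoints is δ = arccos(p₁·p₂) ≈ 0.691 rad (39.6°). The total great-circle distance is δ·R ≈ 0.691 × 6371 ≈ 4403 km, so the target fraction is f = 3000/4403 ≈ 0.681.
Interpolate at f ≈ 0.681 with slerp weights a = sin((1−f)δ)/sin δ ≈ 0.343, b = sin(fδ)/sin δ ≈ 0.712.
p = a·p₁ + b·p₂ ≈ (-0.214, -0.126, -0.969); φ = arcsin(p_z) ≈ -75.64°, λ = atan2(p_y, p_x) ≈ -149.41°.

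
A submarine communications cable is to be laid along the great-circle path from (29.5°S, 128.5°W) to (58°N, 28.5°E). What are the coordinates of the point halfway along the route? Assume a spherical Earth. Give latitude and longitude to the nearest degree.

≈ (39°N, 100°W)

Write both endpoints as unit vectors p₁, p₂ with components (cos φ cos λ, cos φ sin λ, sin φ).
The central angle between the endpoints is δ = arccos(p₁·p₂) ≈ 2.572 rad (147.4°).
Interpolate at f = 1/2 with slerp weights a = sin((1−f)δ)/sin δ ≈ 1.780, b = sin(fδ)/sin δ ≈ 1.780.
p = a·p₁ + b·p₂ ≈ (-0.135, -0.762, 0.633); φ = arcsin(p_z) ≈ 39.27°, λ = atan2(p_y, p_x) ≈ -100.08°.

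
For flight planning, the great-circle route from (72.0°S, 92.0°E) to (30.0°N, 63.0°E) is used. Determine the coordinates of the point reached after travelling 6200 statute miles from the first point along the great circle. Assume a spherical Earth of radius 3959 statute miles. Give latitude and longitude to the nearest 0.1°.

Convert each endpoint to a unit vector on the sphere (x = cos φ cos λ, y = cos φ sin λ, z = sin φ).
The central angle between the endpoints is δ = arccos(p₁·p₂) ≈ 1.815 rad (104.0°). The total great-circle distance is δ·R ≈ 1.815 × 3959 ≈ 7184 mi, so the target fraction is f = 6200/7184 ≈ 0.863.
Interpolate at f ≈ 0.863 with slerp weights a = sin((1−f)δ)/sin δ ≈ 0.254, b = sin(fδ)/sin δ ≈ 1.030.
p = a·p₁ + b·p₂ ≈ (0.402, 0.873, 0.274); φ = arcsin(p_z) ≈ 15.91°, λ = atan2(p_y, p_x) ≈ 65.26°.

≈ (15.9°N, 65.3°E)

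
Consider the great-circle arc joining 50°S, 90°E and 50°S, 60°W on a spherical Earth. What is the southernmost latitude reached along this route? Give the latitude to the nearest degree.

≈ 78°S

The great circle lies in the plane with unit normal n̂ = (p₁ × p₂)/|p₁ × p₂|.
Here n̂_z ≈ -0.212; the vertex latitude is φ_max = arccos|n̂_z| ≈ 77.7°.
Check via Clairaut: cos φ_max = |cos φ₁| · sin C = cos(50.0°)·sin(160.7°) ≈ 0.212, again giving ≈ 77.7°.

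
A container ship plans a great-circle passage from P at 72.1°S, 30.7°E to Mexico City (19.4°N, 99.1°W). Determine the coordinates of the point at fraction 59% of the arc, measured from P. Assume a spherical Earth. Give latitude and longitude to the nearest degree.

Write both endpoints as unit vectors p₁, p₂ with components (cos φ cos λ, cos φ sin λ, sin φ).
The central angle between the endpoints is δ = arccos(p₁·p₂) ≈ 2.096 rad (120.1°).
Interpolate at f = 0.59 with slerp weights a = sin((1−f)δ)/sin δ ≈ 0.876, b = sin(fδ)/sin δ ≈ 1.092.
p = a·p₁ + b·p₂ ≈ (0.069, -0.880, -0.471); φ = arcsin(p_z) ≈ -28.07°, λ = atan2(p_y, p_x) ≈ -85.55°.

≈ 28°S, 86°W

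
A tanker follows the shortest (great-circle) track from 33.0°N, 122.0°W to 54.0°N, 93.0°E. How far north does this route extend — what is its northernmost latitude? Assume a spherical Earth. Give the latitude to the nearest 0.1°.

≈ 73.6°N

The great circle lies in the plane with unit normal n̂ = (p₁ × p₂)/|p₁ × p₂|.
Here n̂_z ≈ -0.283; the vertex latitude is φ_max = arccos|n̂_z| ≈ 73.6°.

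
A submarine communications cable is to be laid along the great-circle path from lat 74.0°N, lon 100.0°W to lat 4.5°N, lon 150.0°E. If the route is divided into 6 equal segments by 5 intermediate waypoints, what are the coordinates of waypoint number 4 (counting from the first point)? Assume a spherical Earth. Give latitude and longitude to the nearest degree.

≈ lat 34°N, lon 159°E

The haversine formula gives a central angle δ ≈ 1.589 rad (91.1°) between the endpoints.
Interpolate at f = 4/6 with slerp weights a = sin((1−f)δ)/sin δ ≈ 0.505, b = sin(fδ)/sin δ ≈ 0.872.
p = a·p₁ + b·p₂ ≈ (-0.777, 0.298, 0.554); φ = arcsin(p_z) ≈ 33.66°, λ = atan2(p_y, p_x) ≈ 159.05°.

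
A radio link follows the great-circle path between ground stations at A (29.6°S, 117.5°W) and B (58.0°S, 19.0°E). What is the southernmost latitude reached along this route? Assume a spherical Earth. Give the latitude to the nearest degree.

The great circle lies in the plane with unit normal n̂ = (p₁ × p₂)/|p₁ × p₂|.
Here n̂_z ≈ +0.318; the vertex latitude is φ_max = arccos|n̂_z| ≈ 71.4°.

≈ 71°S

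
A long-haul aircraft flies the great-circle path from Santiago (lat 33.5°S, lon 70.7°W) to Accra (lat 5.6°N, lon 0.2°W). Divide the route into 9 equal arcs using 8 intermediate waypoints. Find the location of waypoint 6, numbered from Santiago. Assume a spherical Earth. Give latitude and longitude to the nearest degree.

≈ lat 10°S, lon 21°W

From cos δ = sin φ₁ sin φ₂ + cos φ₁ cos φ₂ cos Δλ, the central angle is δ ≈ 1.346 rad (77.1°).
Interpolate at f = 6/9 with slerp weights a = sin((1−f)δ)/sin δ ≈ 0.445, b = sin(fδ)/sin δ ≈ 0.802.
p = a·p₁ + b·p₂ ≈ (0.921, -0.353, -0.167); φ = arcsin(p_z) ≈ -9.63°, λ = atan2(p_y, p_x) ≈ -20.98°.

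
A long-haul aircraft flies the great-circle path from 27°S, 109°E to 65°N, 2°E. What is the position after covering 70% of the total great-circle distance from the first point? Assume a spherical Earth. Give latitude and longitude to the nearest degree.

≈ 48°N, 64°E

Write both endpoints as unit vectors p₁, p₂ with components (cos φ cos λ, cos φ sin λ, sin φ).
The central angle between the endpoints is δ = arccos(p₁·p₂) ≈ 2.119 rad (121.4°).
Interpolate at f = 0.70 with slerp weights a = sin((1−f)δ)/sin δ ≈ 0.696, b = sin(fδ)/sin δ ≈ 1.168.
p = a·p₁ + b·p₂ ≈ (0.291, 0.604, 0.742); φ = arcsin(p_z) ≈ 47.92°, λ = atan2(p_y, p_x) ≈ 64.24°.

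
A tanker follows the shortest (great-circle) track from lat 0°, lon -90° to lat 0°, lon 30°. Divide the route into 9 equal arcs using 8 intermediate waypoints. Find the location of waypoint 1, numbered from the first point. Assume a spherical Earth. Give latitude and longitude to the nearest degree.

≈ lat 0°, lon -77°

Write both endpoints as unit vectors p₁, p₂ with components (cos φ cos λ, cos φ sin λ, sin φ).
The central angle between the endpoints is δ = arccos(p₁·p₂) ≈ 2.094 rad (120.0°).
Interpolate at f = 1/9 with slerp weights a = sin((1−f)δ)/sin δ ≈ 1.106, b = sin(fδ)/sin δ ≈ 0.266.
p = a·p₁ + b·p₂ ≈ (0.231, -0.973, 0.000); φ = arcsin(p_z) ≈ 0.00°, λ = atan2(p_y, p_x) ≈ -76.67°.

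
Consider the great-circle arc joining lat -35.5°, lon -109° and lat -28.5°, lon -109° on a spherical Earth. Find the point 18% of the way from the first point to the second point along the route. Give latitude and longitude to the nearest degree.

≈ lat -34°, lon -109°

Write both endpoints as unit vectors p₁, p₂ with components (cos φ cos λ, cos φ sin λ, sin φ).
The central angle between the endpoints is δ = arccos(p₁·p₂) ≈ 0.122 rad (7.0°).
Interpolate at f = 0.18 with slerp weights a = sin((1−f)δ)/sin δ ≈ 0.821, b = sin(fδ)/sin δ ≈ 0.180.
p = a·p₁ + b·p₂ ≈ (-0.269, -0.782, -0.563); φ = arcsin(p_z) ≈ -34.24°, λ = atan2(p_y, p_x) ≈ -109.00°.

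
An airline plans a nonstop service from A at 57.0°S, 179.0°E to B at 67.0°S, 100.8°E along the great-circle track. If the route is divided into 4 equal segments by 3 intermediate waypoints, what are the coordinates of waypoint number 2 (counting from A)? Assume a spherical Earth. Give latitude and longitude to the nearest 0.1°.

From cos δ = sin φ₁ sin φ₂ + cos φ₁ cos φ₂ cos Δλ, the central angle is δ ≈ 0.617 rad (35.4°).
Interpolate at f = 2/4 with slerp weights a = sin((1−f)δ)/sin δ ≈ 0.525, b = sin(fδ)/sin δ ≈ 0.525.
p = a·p₁ + b·p₂ ≈ (-0.324, 0.206, -0.923); φ = arcsin(p_z) ≈ -67.40°, λ = atan2(p_y, p_x) ≈ 147.52°.

≈ 67.4°S, 147.5°E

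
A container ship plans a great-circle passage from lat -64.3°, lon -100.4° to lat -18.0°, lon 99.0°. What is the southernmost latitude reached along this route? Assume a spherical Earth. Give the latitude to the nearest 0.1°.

≈ -82.1°

The great circle lies in the plane with unit normal n̂ = (p₁ × p₂)/|p₁ × p₂|.
Here n̂_z ≈ -0.138; the vertex latitude is φ_max = arccos|n̂_z| ≈ 82.1°.
Check via Clairaut: cos φ_max = |cos φ₁| · sin C = cos(64.3°)·sin(161.5°) ≈ 0.138, again giving ≈ 82.1°.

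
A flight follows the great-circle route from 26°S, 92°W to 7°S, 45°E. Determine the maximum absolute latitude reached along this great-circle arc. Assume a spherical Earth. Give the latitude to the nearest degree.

≈ 41°S

The great circle lies in the plane with unit normal n̂ = (p₁ × p₂)/|p₁ × p₂|.
Here n̂_z ≈ +0.760; the vertex latitude is φ_max = arccos|n̂_z| ≈ 40.6°.
Check via Clairaut: cos φ_max = |cos φ₁| · sin C = cos(26.0°)·sin(122.3°) ≈ 0.760, again giving ≈ 40.6°.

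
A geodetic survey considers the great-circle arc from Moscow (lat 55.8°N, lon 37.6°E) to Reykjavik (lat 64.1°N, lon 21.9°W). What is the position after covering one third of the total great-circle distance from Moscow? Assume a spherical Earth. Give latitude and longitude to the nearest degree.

Write both endpoints as unit vectors p₁, p₂ with components (cos φ cos λ, cos φ sin λ, sin φ).
The central angle between the endpoints is δ = arccos(p₁·p₂) ≈ 0.518 rad (29.7°).
Interpolate at f = 1/3 with slerp weights a = sin((1−f)δ)/sin δ ≈ 0.684, b = sin(fδ)/sin δ ≈ 0.347.
p = a·p₁ + b·p₂ ≈ (0.445, 0.178, 0.878); φ = arcsin(p_z) ≈ 61.36°, λ = atan2(p_y, p_x) ≈ 21.79°.

≈ lat 61°N, lon 22°E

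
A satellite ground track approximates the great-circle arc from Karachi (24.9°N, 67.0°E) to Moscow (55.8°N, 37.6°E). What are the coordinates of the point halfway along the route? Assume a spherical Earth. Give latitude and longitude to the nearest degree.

Write both endpoints as unit vectors p₁, p₂ with components (cos φ cos λ, cos φ sin λ, sin φ).
The central angle between the endpoints is δ = arccos(p₁·p₂) ≈ 0.656 rad (37.6°).
Interpolate at f = 1/2 with slerp weights a = sin((1−f)δ)/sin δ ≈ 0.528, b = sin(fδ)/sin δ ≈ 0.528.
p = a·p₁ + b·p₂ ≈ (0.422, 0.622, 0.659); φ = arcsin(p_z) ≈ 41.24°, λ = atan2(p_y, p_x) ≈ 55.82°.

≈ 41°N, 56°E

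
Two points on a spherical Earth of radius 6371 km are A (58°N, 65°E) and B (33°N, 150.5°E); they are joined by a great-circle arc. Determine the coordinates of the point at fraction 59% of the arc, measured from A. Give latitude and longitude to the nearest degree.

From cos δ = sin φ₁ sin φ₂ + cos φ₁ cos φ₂ cos Δλ, the central angle is δ ≈ 1.051 rad (60.2°).
Interpolate at f = 0.59 with slerp weights a = sin((1−f)δ)/sin δ ≈ 0.481, b = sin(fδ)/sin δ ≈ 0.670.
p = a·p₁ + b·p₂ ≈ (-0.381, 0.508, 0.773); φ = arcsin(p_z) ≈ 50.60°, λ = atan2(p_y, p_x) ≈ 126.89°.

≈ (51°N, 127°E)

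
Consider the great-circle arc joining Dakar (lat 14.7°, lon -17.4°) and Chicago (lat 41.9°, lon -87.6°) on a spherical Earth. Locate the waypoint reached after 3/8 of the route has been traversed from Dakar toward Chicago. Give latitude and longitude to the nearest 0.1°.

≈ lat 29.2°, lon -38.9°

The haversine formula gives a central angle δ ≈ 1.145 rad (65.6°) between the endpoints.
Interpolate at f = 3/8 with slerp weights a = sin((1−f)δ)/sin δ ≈ 0.720, b = sin(fδ)/sin δ ≈ 0.457.
p = a·p₁ + b·p₂ ≈ (0.679, -0.548, 0.488); φ = arcsin(p_z) ≈ 29.21°, λ = atan2(p_y, p_x) ≈ -38.91°.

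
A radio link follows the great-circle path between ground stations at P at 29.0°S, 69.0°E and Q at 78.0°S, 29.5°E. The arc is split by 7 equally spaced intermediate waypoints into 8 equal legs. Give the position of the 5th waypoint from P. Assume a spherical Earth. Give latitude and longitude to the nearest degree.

Convert each endpoint to a unit vector on the sphere (x = cos φ cos λ, y = cos φ sin λ, z = sin φ).
The central angle between the endpoints is δ = arccos(p₁·p₂) ≈ 0.909 rad (52.1°).
Interpolate at f = 5/8 with slerp weights a = sin((1−f)δ)/sin δ ≈ 0.424, b = sin(fδ)/sin δ ≈ 0.682.
p = a·p₁ + b·p₂ ≈ (0.256, 0.416, -0.873); φ = arcsin(p_z) ≈ -60.76°, λ = atan2(p_y, p_x) ≈ 58.36°.

≈ 61°S, 58°E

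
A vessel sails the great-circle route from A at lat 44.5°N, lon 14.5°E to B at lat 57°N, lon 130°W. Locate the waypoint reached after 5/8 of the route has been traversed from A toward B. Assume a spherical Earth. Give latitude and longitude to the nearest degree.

Write both endpoints as unit vectors p₁, p₂ with components (cos φ cos λ, cos φ sin λ, sin φ).
The central angle between the endpoints is δ = arccos(p₁·p₂) ≈ 1.296 rad (74.2°).
Interpolate at f = 5/8 with slerp weights a = sin((1−f)δ)/sin δ ≈ 0.485, b = sin(fδ)/sin δ ≈ 0.752.
p = a·p₁ + b·p₂ ≈ (0.072, -0.227, 0.971); φ = arcsin(p_z) ≈ 76.21°, λ = atan2(p_y, p_x) ≈ -72.50°.

≈ lat 76°N, lon 73°W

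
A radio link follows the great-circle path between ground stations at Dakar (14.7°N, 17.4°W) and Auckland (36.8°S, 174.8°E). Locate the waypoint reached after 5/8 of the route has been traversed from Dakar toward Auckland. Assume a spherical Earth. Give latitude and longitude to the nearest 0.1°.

Convert each endpoint to a unit vector on the sphere (x = cos φ cos λ, y = cos φ sin λ, z = sin φ).
The central angle between the endpoints is δ = arccos(p₁·p₂) ≈ 2.712 rad (155.4°).
Interpolate at f = 5/8 with slerp weights a = sin((1−f)δ)/sin δ ≈ 2.041, b = sin(fδ)/sin δ ≈ 2.381.
p = a·p₁ + b·p₂ ≈ (-0.015, -0.418, -0.909); φ = arcsin(p_z) ≈ -65.30°, λ = atan2(p_y, p_x) ≈ -92.07°.

≈ 65.3°S, 92.1°W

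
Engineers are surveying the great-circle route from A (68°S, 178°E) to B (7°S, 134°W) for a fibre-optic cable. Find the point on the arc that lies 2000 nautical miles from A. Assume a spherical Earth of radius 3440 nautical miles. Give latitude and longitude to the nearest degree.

≈ (40°S, 147°W)

Convert each endpoint to a unit vector on the sphere (x = cos φ cos λ, y = cos φ sin λ, z = sin φ).
The central angle between the endpoints is δ = arccos(p₁·p₂) ≈ 1.201 rad (68.8°). The total great-circle distance is δ·R ≈ 1.201 × 3440 ≈ 4130 nmi, so the target fraction is f = 2000/4130 ≈ 0.484.
Interpolate at f ≈ 0.484 with slerp weights a = sin((1−f)δ)/sin δ ≈ 0.623, b = sin(fδ)/sin δ ≈ 0.589.
p = a·p₁ + b·p₂ ≈ (-0.639, -0.412, -0.649); φ = arcsin(p_z) ≈ -40.47°, λ = atan2(p_y, p_x) ≈ -147.17°.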